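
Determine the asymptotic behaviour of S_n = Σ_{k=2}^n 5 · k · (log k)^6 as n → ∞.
S_n ~ 5 · n^2 · (log n)^6 / 2

By integral comparison, S_n = ∫_1^n 5 · x · (log x)^6 dx + O(n · (log n)^6). For the integral, the leading term of ∫_1^n x^1 (log x)^6 dx is n^2/2 · (log n)^6 (by repeated integration by parts; each step lowers the log-exponent and produces a relatively O(1/log n) correction). Hence S_n ~ 5 · n^2 · (log n)^6 / 2.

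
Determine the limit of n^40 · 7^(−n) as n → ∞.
lim = 0

Exponentials with base > 1 dominate every fixed polynomial: for any fixed c, n^c / 7^n → 0 as n → ∞ (e.g. by the ratio test, or by writing 7^n = e^(n ln 7) and noting e^(n ln 7) / n^c → ∞). Hence n^40 · 7^(−n) = n^40 / 7^n → 0.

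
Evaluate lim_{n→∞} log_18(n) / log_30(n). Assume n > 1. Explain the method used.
lim = ln(30) / ln(18) = log_18(30)

Change of base: log_18(n) = ln n / ln 18 and log_30(n) = ln n / ln 30. The ratio is (ln n / ln 18) · (ln 30 / ln n) = ln 30 / ln 18, a constant independent of n. So the limit is ln 30 / ln 18 = log_18(30).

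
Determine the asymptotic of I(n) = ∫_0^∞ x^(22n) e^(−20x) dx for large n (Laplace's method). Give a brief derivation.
I(n) ~ (sqrt(2π·22n) / 20) · (22n/(20e))^(22n)

Write the integrand as exp(22n ln x − 20x) and set f(x) = 22n ln x − 20x. Then f'(x) = 22n/x − 20 = 0 at x* = 22n/20, and f''(x*) = −22n/x*^2 = −20^2/(22n). Laplace's method (interior maximum) gives
  I(n) ~ e^(f(x*)) · sqrt(2π / |f''(x*)|)
        = exp(22n ln(22n/20) − 22n) · sqrt(2π · 22n / 20^2)
        = (22n/20)^(22n) e^(−22n) · sqrt(2π·22n) / 20
        = (sqrt(2π·22n) / 20) · (22n/(20e))^(22n).
This matches Γ(22n+1)/20^(22n+1) with Stirling applied to Γ.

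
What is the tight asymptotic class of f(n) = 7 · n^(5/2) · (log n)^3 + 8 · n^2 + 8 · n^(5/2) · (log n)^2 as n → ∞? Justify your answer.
f(n) ∈ Θ(n^(5/2) · (log n)^3)

Compare the terms by growth order. For large n, n^a · (log n)^b dominates n^a' · (log n)^b' iff a > a', or (a = a' and b > b'). Ranking the 3 terms shows the dominant one is 7 · n^(5/2) · (log n)^3. Hence f(n) ∈ Θ(n^(5/2) · (log n)^3).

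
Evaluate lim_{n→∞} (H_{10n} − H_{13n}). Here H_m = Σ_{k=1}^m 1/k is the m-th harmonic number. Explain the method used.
lim = ln(10/13)

Euler-Maclaurin gives H_m = ln m + γ + 1/(2m) + O(1/m^2). The γ and O(1/m) terms cancel in the difference:
  H_{10n} − H_{13n} = ln(10n) − ln(13n) + O(1/n) = ln(10/13) + O(1/n).
Hence the limit is ln(10/13).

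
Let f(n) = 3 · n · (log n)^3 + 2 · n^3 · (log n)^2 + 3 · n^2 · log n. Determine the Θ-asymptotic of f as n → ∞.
f(n) ∈ Θ(n^3 · (log n)^2)

Compare the terms by growth order. For large n, n^a · (log n)^b dominates n^a' · (log n)^b' iff a > a', or (a = a' and b > b'). Ranking the 3 terms shows the dominant one is 2 · n^3 · (log n)^2. Hence f(n) ∈ Θ(n^3 · (log n)^2).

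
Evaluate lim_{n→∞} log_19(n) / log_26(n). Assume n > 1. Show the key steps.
lim = ln(26) / ln(19) = log_19(26)

Change of base: log_19(n) = ln n / ln 19 and log_26(n) = ln n / ln 26. The ratio is (ln n / ln 19) · (ln 26 / ln n) = ln 26 / ln 19, a constant independent of n. So the limit is ln 26 / ln 19 = log_19(26).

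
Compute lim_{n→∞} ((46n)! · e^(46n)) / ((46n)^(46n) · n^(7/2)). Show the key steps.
lim = 0

Stirling: (46n)! ~ sqrt(2π·46n) · (46n/e)^(46n). Hence
  (46n)! · e^(46n) / (46n)^(46n) ~ sqrt(2π·46n).
Dividing by n^(7/2): sqrt(2π·46n) / n^(7/2) = sqrt(2π·46) · n^((1−7)/2), so the expression behaves like sqrt(2π·46) · n^((1−7)/2) → 0.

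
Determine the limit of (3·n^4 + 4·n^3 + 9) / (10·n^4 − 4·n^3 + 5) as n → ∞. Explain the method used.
lim = 3/10

For large n the leading n^4 terms dominate both numerator and denominator. Dividing top and bottom by n^4, every other term tends to 0, leaving 3/10.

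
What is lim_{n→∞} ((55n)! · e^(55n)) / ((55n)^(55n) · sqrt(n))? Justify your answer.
lim = sqrt(2π·55)

Stirling: (55n)! ~ sqrt(2π·55n) · (55n/e)^(55n). Hence
  (55n)! · e^(55n) / (55n)^(55n) ~ sqrt(2π·55n).
Dividing by sqrt(n): sqrt(2π·55n) / sqrt(n) = sqrt(2π·55) · n^((1−1)/2), so the limit is sqrt(2π·55).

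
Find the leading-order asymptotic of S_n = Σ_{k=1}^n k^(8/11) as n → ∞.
S_n ~ (11/19) · n^(19/11)

Integral comparison: Σ_{k=1}^n k^(8/11) = ∫_0^n x^(8/11) dx + O(n^(8/11)). The integral is n^(1 + 8/11) / (1 + 8/11) = n^((8+11)/11) / ((8+11)/11) = (11/19) · n^(19/11).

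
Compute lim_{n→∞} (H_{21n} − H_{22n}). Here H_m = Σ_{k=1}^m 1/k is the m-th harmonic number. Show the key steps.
lim = ln(21/22)

Euler-Maclaurin gives H_m = ln m + γ + 1/(2m) + O(1/m^2). The γ and O(1/m) terms cancel in the difference:
  H_{21n} − H_{22n} = ln(21n) − ln(22n) + O(1/n) = ln(21/22) + O(1/n).
Hence the limit is ln(21/22).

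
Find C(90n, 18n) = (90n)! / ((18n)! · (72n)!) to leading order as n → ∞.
C(90n, 18n) ~ (3125/256)^(18n) · sqrt(5/(8π·18n))

Write N = 18n. Apply Stirling to each factorial:
  (5N)! ~ sqrt(2π·5N) · (5N/e)^(5N),
  N! ~ sqrt(2π N) · (N/e)^N,
  (4N)! ~ sqrt(2π·4N) · (4N/e)^(4N).
The exponential factors combine to (5N)^(5N) / (N^N · (4N)^(4N)) = 5^(5N)/4^(4N) = (5^5/4^4)^N = (3125/256)^N.
The square-root prefactors combine to sqrt(2π·5N) / (sqrt(2π N)·sqrt(2π·4N)) = sqrt(5 / (2π·4·N)) = sqrt(5/(8π·18n)).
Substituting N = 18n: C(90n, 18n) ~ (3125/256)^(18n) · sqrt(5/(8π·18n)).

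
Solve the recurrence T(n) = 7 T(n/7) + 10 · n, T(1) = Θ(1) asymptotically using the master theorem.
T(n) = Θ(n log n)

log_7 7 = 1, and f(n) = 10 · n = Θ(n^(log_7 7)). This is Case 2 of the master theorem: T(n) = Θ(f(n) · log n) = Θ(n log n).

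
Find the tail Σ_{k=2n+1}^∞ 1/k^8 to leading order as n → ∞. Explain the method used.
Σ_{k>2n} 1/k^8 ~ 1/(7 · (2n)^7)

Compare to the integral: ∫_{2n}^∞ x^(−8) dx = [−x^(−7)/7]_{2n}^∞ = 1/((8−1)·(2n)^7). Euler-Maclaurin then gives
  Σ_{k>2n} 1/k^8 = ∫_{2n}^∞ dx/x^8 − 1/(2·(2n)^8) + O(1/(2n)^9).
(Equivalently this is ζ(8) − Σ_{k≤2n} 1/k^8.)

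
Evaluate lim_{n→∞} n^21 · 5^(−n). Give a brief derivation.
lim = 0

Exponentials with base > 1 dominate every fixed polynomial: for any fixed c, n^c / 5^n → 0 as n → ∞ (e.g. by the ratio test, or by writing 5^n = e^(n ln 5) and noting e^(n ln 5) / n^c → ∞). Hence n^21 · 5^(−n) = n^21 / 5^n → 0.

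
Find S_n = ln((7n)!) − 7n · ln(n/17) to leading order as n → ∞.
S_n ~ 7n · (ln 119 − 1) + O(ln n)

Stirling: ln((7n)!) = 7n ln(7n) − 7n + O(ln n).
  S_n = 7n ln(7n) − 7n − 7n ln(n/17) + O(ln n)
      = 7n ln(7n) − 7n ln n + 7n ln 17 − 7n + O(ln n)
      = 7n ln 7 + 7n ln 17 − 7n + O(ln n)
      = 7n (ln 119 − 1) + O(ln n).
Numerically ln(119) − 1 ≈ 3.7791.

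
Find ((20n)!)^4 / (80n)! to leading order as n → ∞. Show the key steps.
((20n)!)^4/(80n)! ~ ((2π·20n)^(3/2) / 2) · 4^(−4·20n)  →  0

Write N = 20n. Stirling: N! ~ sqrt(2π N)(N/e)^N and (4N)! ~ sqrt(2π·4N)·(4N/e)^(4N).
  (N!)^4/(4N)! ~ (2π N)^(4/2) (N/e)^(4N) / [sqrt(2π·4N) (4N/e)^(4N)]
     = (2π N)^(4/2) / sqrt(2π·4N) · (N/(4N))^(4N)
     = (2π N)^((4−1)/2) / 2 · 4^(−4N).
Since 4^4 > 1, the factor 4^(−4N) decays exponentially, so the ratio → 0. Substituting N = 20n gives the stated form.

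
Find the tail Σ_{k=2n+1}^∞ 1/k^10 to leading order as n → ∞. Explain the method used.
Σ_{k>2n} 1/k^10 ~ 1/(9 · (2n)^9)

Compare to the integral: ∫_{2n}^∞ x^(−10) dx = [−x^(−9)/9]_{2n}^∞ = 1/((10−1)·(2n)^9). Euler-Maclaurin then gives
  Σ_{k>2n} 1/k^10 = ∫_{2n}^∞ dx/x^10 − 1/(2·(2n)^10) + O(1/(2n)^11).
(Equivalently this is ζ(10) − Σ_{k≤2n} 1/k^10.)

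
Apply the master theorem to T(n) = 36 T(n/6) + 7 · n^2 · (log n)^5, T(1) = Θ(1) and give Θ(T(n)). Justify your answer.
T(n) = Θ(n^2 · (log n)^6)

Here log_6 36 = 2 and f(n) = 7 · n^2 · (log n)^5 = Θ(n^(log_6 36) · (log n)^5). This is the extended Case 2 of the master theorem (f matches the critical exponent up to log factors), giving T(n) = Θ(n^(log_6 36) · (log n)^(5+1)) = Θ(n^2 · (log n)^6).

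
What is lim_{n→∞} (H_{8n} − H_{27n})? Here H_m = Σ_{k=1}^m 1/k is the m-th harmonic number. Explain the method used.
lim = ln(8/27)

Euler-Maclaurin gives H_m = ln m + γ + 1/(2m) + O(1/m^2). The γ and O(1/m) terms cancel in the difference:
  H_{8n} − H_{27n} = ln(8n) − ln(27n) + O(1/n) = ln(8/27) + O(1/n).
Hence the limit is ln(8/27).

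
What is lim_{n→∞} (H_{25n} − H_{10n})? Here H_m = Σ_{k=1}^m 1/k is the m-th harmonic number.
lim = ln(25/10) = ln(5/2)

Euler-Maclaurin gives H_m = ln m + γ + 1/(2m) + O(1/m^2). The γ and O(1/m) terms cancel in the difference:
  H_{25n} − H_{10n} = ln(25n) − ln(10n) + O(1/n) = ln(25/10) + O(1/n).
Hence the limit is ln(25/10) = ln(5/2).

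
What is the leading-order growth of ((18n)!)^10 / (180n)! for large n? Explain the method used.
((18n)!)^10/(180n)! ~ ((2π·18n)^(9/2) / sqrt(10)) · 10^(−10·18n)  →  0

Write N = 18n. Stirling: N! ~ sqrt(2π N)(N/e)^N and (10N)! ~ sqrt(2π·10N)·(10N/e)^(10N).
  (N!)^10/(10N)! ~ (2π N)^(10/2) (N/e)^(10N) / [sqrt(2π·10N) (10N/e)^(10N)]
     = (2π N)^(10/2) / sqrt(2π·10N) · (N/(10N))^(10N)
     = (2π N)^((10−1)/2) / sqrt(10) · 10^(−10N).
Since 10^10 > 1, the factor 10^(−10N) decays exponentially, so the ratio → 0. Substituting N = 18n gives the stated form.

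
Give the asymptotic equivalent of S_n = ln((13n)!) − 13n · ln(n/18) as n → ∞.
S_n ~ 13n · (ln 234 − 1) + O(ln n)

Stirling: ln((13n)!) = 13n ln(13n) − 13n + O(ln n).
  S_n = 13n ln(13n) − 13n − 13n ln(n/18) + O(ln n)
      = 13n ln(13n) − 13n ln n + 13n ln 18 − 13n + O(ln n)
      = 13n ln 13 + 13n ln 18 − 13n + O(ln n)
      = 13n (ln 234 − 1) + O(ln n).
Numerically ln(234) − 1 ≈ 4.4553.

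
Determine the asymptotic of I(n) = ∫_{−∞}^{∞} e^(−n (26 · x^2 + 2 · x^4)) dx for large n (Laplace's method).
I(n) ~ sqrt(π/(26n))

φ(x) = 26 · x^2 + 2 · x^4 has its unique global minimum at x* = 0 (since φ'(x) = 52x + 8x^3 = 0 only at x = 0 for real x with both coefficients positive, and φ → ∞ as |x| → ∞). At x* = 0, φ(0) = 0 and φ''(0) = 52. Laplace's method then gives
  I(n) ~ sqrt(2π / (n · φ''(0))) · e^(−n φ(0)) = sqrt(2π / (52n)) = sqrt(π/(26n)).
The 2 · x^4 term contributes only at subleading order (an O(1/n) relative correction).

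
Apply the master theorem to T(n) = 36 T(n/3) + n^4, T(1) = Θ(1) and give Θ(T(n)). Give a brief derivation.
T(n) = Θ(n^4)

log_3 36 ≈ 3.262. f(n) = n^4 dominates n^(log_3 36) since 4 > 3.262, and the regularity condition a·f(n/b) = 36·(n/3)^4 = (36/81)·n^4 ≤ c·f(n) holds with c = 36/81 ≈ 0.444 < 1. So this is Case 3: T(n) = Θ(f(n)) = Θ(n^4).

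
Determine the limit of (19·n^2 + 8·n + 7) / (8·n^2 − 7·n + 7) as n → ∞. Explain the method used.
lim = 19/8

For large n the leading n^2 terms dominate both numerator and denominator. Dividing top and bottom by n^2, every other term tends to 0, leaving 19/8.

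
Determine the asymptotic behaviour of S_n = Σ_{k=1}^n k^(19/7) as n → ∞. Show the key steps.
S_n ~ (7/26) · n^(26/7)

Integral comparison: Σ_{k=1}^n k^(19/7) = ∫_0^n x^(19/7) dx + O(n^(19/7)). The integral is n^(1 + 19/7) / (1 + 19/7) = n^((19+7)/7) / ((19+7)/7) = (7/26) · n^(26/7).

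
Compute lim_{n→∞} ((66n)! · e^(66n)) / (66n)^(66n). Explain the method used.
lim = ∞

Stirling: (66n)! ~ sqrt(2π·66n) · (66n/e)^(66n). Hence
  (66n)! · e^(66n) / (66n)^(66n) ~ sqrt(2π·66n) = sqrt(2π·66) · sqrt(n) → ∞.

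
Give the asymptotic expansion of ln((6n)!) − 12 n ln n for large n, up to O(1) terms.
ln((6n)!) − 12 n ln n = −6 n ln n + 6(ln 6 − 1) n + (1/2) ln(2π·6n) + O(1/n)

Stirling: ln((6n)!) = 6n ln(6n) − 6n + (1/2) ln(2π·6n) + O(1/n).
Expand 6n ln(6n) = 6n (ln n + ln 6) = 6n ln n + 6n ln 6.
Subtract 12n ln n: leading term is (6 − 12) n ln n = −6 n ln n. The next term is 6n ln 6 − 6n = 6(ln 6 − 1) n. Then the (1/2) ln(2π·6n) correction.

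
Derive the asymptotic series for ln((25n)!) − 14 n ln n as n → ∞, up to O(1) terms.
ln((25n)!) − 14 n ln n = 11 n ln n + 25(ln 25 − 1) n + (1/2) ln(2π·25n) + O(1/n)

Stirling: ln((25n)!) = 25n ln(25n) − 25n + (1/2) ln(2π·25n) + O(1/n).
Expand 25n ln(25n) = 25n (ln n + ln 25) = 25n ln n + 25n ln 25.
Subtract 14n ln n: leading term is (25 − 14) n ln n = 11 n ln n. The next term is 25n ln 25 − 25n = 25(ln 25 − 1) n. Then the (1/2) ln(2π·25n) correction.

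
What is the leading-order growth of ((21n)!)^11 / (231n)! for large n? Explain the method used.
((21n)!)^11/(231n)! ~ ((2π·21n)^(10/2) / sqrt(11)) · 11^(−11·21n)  →  0

Write N = 21n. Stirling: N! ~ sqrt(2π N)(N/e)^N and (11N)! ~ sqrt(2π·11N)·(11N/e)^(11N).
  (N!)^11/(11N)! ~ (2π N)^(11/2) (N/e)^(11N) / [sqrt(2π·11N) (11N/e)^(11N)]
     = (2π N)^(11/2) / sqrt(2π·11N) · (N/(11N))^(11N)
     = (2π N)^((11−1)/2) / sqrt(11) · 11^(−11N).
Since 11^11 > 1, the factor 11^(−11N) decays exponentially, so the ratio → 0. Substituting N = 21n gives the stated form.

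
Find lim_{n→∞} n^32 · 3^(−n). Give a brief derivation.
lim = 0

Exponentials with base > 1 dominate every fixed polynomial: for any fixed c, n^c / 3^n → 0 as n → ∞ (e.g. by the ratio test, or by writing 3^n = e^(n ln 3) and noting e^(n ln 3) / n^c → ∞). Hence n^32 · 3^(−n) = n^32 / 3^n → 0.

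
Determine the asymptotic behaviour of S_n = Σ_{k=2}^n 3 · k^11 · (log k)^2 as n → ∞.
S_n ~ n^12 · (log n)^2 / 4

By integral comparison, S_n = ∫_1^n 3 · x^11 · (log x)^2 dx + O(n^11 · (log n)^2). For the integral, the leading term of ∫_1^n x^11 (log x)^2 dx is n^12/12 · (log n)^2 (by repeated integration by parts; each step lowers the log-exponent and produces a relatively O(1/log n) correction). Hence S_n ~ n^12 · (log n)^2 / 4.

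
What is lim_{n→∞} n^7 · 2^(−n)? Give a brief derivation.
lim = 0

Exponentials with base > 1 dominate every fixed polynomial: for any fixed c, n^c / 2^n → 0 as n → ∞ (e.g. by the ratio test, or by writing 2^n = e^(n ln 2) and noting e^(n ln 2) / n^c → ∞). Hence n^7 · 2^(−n) = n^7 / 2^n → 0.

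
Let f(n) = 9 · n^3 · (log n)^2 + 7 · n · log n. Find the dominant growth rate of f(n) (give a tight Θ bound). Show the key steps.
f(n) ∈ Θ(n^3 · (log n)^2)

Compare the terms by growth order. For large n, n^a · (log n)^b dominates n^a' · (log n)^b' iff a > a', or (a = a' and b > b'). Ranking the 2 terms shows the dominant one is 9 · n^3 · (log n)^2. Hence f(n) ∈ Θ(n^3 · (log n)^2).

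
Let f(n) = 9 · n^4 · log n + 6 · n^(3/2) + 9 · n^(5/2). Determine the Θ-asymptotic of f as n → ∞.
f(n) ∈ Θ(n^4 · log n)

Compare the terms by growth order. For large n, n^a · (log n)^b dominates n^a' · (log n)^b' iff a > a', or (a = a' and b > b'). Ranking the 3 terms shows the dominant one is 9 · n^4 · log n. Hence f(n) ∈ Θ(n^4 · log n).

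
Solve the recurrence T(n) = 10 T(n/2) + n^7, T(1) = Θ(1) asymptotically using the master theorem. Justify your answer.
T(n) = Θ(n^7)

log_2 10 ≈ 3.322. f(n) = n^7 dominates n^(log_2 10) since 7 > 3.322, and the regularity condition a·f(n/b) = 10·(n/2)^7 = (10/128)·n^7 ≤ c·f(n) holds with c = 10/128 ≈ 0.0781 < 1. So this is Case 3: T(n) = Θ(f(n)) = Θ(n^7).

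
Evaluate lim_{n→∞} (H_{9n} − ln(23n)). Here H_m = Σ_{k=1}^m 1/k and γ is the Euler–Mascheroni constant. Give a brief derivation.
lim = ln(9/23) + γ

By Euler-Maclaurin, H_m = ln m + γ + O(1/m). So
  H_{9n} − ln(23n) = ln(9n) + γ − ln(23n) + O(1/n)
                       = ln(9/23) + γ + O(1/n).
Hence the limit is ln(9/23) + γ.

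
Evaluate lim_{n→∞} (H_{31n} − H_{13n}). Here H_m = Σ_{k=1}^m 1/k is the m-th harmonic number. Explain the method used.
lim = ln(31/13)

Euler-Maclaurin gives H_m = ln m + γ + 1/(2m) + O(1/m^2). The γ and O(1/m) terms cancel in the difference:
  H_{31n} − H_{13n} = ln(31n) − ln(13n) + O(1/n) = ln(31/13) + O(1/n).
Hence the limit is ln(31/13).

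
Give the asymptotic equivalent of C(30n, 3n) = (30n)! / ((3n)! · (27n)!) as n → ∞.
C(30n, 3n) ~ (10000000000/387420489)^(3n) · sqrt(5/(9π·3n))

Write N = 3n. Apply Stirling to each factorial:
  (10N)! ~ sqrt(2π·10N) · (10N/e)^(10N),
  N! ~ sqrt(2π N) · (N/e)^N,
  (9N)! ~ sqrt(2π·9N) · (9N/e)^(9N).
The exponential factors combine to (10N)^(10N) / (N^N · (9N)^(9N)) = 10^(10N)/9^(9N) = (10^10/9^9)^N = (10000000000/387420489)^N.
The square-root prefactors combine to sqrt(2π·10N) / (sqrt(2π N)·sqrt(2π·9N)) = sqrt(10 / (2π·9·N)) = sqrt(5/(9π·3n)).
Substituting N = 3n: C(30n, 3n) ~ (10000000000/387420489)^(3n) · sqrt(5/(9π·3n)).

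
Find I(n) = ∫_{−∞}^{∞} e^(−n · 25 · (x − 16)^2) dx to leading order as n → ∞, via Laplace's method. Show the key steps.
I(n) = sqrt(π/(25n))

Here φ(x) = 25 · (x − 16)^2 has its unique minimum at x* = 16 with φ(x*) = 0 and φ''(x*) = 50. Laplace's method gives
  I(n) ~ e^(−n φ(x*)) · sqrt(2π / (n · φ''(x*))) = sqrt(2π / (50n)) = sqrt(π/(25n)).
This is exact: substituting u = (x − 16)·sqrt(25n) gives I(n) = (1/sqrt(25n)) ∫_{−∞}^{∞} e^(−u^2) du = sqrt(π/(25n)).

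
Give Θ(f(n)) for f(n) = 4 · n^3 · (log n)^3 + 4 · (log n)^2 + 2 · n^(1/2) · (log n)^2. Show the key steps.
f(n) ∈ Θ(n^3 · (log n)^3)

Compare the terms by growth order. For large n, n^a · (log n)^b dominates n^a' · (log n)^b' iff a > a', or (a = a' and b > b'). Ranking the 3 terms shows the dominant one is 4 · n^3 · (log n)^3. Hence f(n) ∈ Θ(n^3 · (log n)^3).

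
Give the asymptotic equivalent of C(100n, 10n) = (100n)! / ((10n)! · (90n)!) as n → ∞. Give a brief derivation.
C(100n, 10n) ~ (10000000000/387420489)^(10n) · sqrt(5/(9π·10n))

Write N = 10n. Apply Stirling to each factorial:
  (10N)! ~ sqrt(2π·10N) · (10N/e)^(10N),
  N! ~ sqrt(2π N) · (N/e)^N,
  (9N)! ~ sqrt(2π·9N) · (9N/e)^(9N).
The exponential factors combine to (10N)^(10N) / (N^N · (9N)^(9N)) = 10^(10N)/9^(9N) = (10^10/9^9)^N = (10000000000/387420489)^N.
The square-root prefactors combine to sqrt(2π·10N) / (sqrt(2π N)·sqrt(2π·9N)) = sqrt(10 / (2π·9·N)) = sqrt(5/(9π·10n)).
Substituting N = 10n: C(100n, 10n) ~ (10000000000/387420489)^(10n) · sqrt(5/(9π·10n)).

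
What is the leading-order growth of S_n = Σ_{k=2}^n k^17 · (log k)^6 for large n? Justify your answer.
S_n ~ n^18 · (log n)^6 / 18

By integral comparison, S_n = ∫_1^n x^17 · (log x)^6 dx + O(n^17 · (log n)^6). For the integral, the leading term of ∫_1^n x^17 (log x)^6 dx is n^18/18 · (log n)^6 (by repeated integration by parts; each step lowers the log-exponent and produces a relatively O(1/log n) correction). Hence S_n ~ n^18 · (log n)^6 / 18.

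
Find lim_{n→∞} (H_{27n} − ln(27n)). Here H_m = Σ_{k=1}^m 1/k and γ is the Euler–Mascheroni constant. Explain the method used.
lim = γ

By Euler-Maclaurin, H_m = ln m + γ + O(1/m). So
  H_{27n} − ln(27n) = ln(27n) + γ − ln(27n) + O(1/n)
                       = ln(27/27) + γ + O(1/n).
Hence the limit is γ (since ln 1 = 0).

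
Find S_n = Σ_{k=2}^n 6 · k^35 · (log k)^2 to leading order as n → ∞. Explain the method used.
S_n ~ n^36 · (log n)^2 / 6

By integral comparison, S_n = ∫_1^n 6 · x^35 · (log x)^2 dx + O(n^35 · (log n)^2). For the integral, the leading term of ∫_1^n x^35 (log x)^2 dx is n^36/36 · (log n)^2 (by repeated integration by parts; each step lowers the log-exponent and produces a relatively O(1/log n) correction). Hence S_n ~ n^36 · (log n)^2 / 6.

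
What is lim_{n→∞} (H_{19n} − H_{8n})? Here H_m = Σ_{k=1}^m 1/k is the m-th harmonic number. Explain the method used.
lim = ln(19/8)

Euler-Maclaurin gives H_m = ln m + γ + 1/(2m) + O(1/m^2). The γ and O(1/m) terms cancel in the difference:
  H_{19n} − H_{8n} = ln(19n) − ln(8n) + O(1/n) = ln(19/8) + O(1/n).
Hence the limit is ln(19/8).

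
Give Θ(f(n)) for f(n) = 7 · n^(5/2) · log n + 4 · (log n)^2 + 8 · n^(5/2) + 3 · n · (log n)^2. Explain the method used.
f(n) ∈ Θ(n^(5/2) · log n)

Compare the terms by growth order. For large n, n^a · (log n)^b dominates n^a' · (log n)^b' iff a > a', or (a = a' and b > b'). Ranking the 4 terms shows the dominant one is 7 · n^(5/2) · log n. Hence f(n) ∈ Θ(n^(5/2) · log n).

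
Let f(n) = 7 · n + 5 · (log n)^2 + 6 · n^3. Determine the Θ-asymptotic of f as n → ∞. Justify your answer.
f(n) ∈ Θ(n^3)

Compare the terms by growth order. For large n, n^a · (log n)^b dominates n^a' · (log n)^b' iff a > a', or (a = a' and b > b'). Ranking the 3 terms shows the dominant one is 6 · n^3. Hence f(n) ∈ Θ(n^3).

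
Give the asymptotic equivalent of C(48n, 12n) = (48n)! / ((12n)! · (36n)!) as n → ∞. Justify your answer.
C(48n, 12n) ~ (256/27)^(12n) · sqrt(2/(3π·12n))

Write N = 12n. Apply Stirling to each factorial:
  (4N)! ~ sqrt(2π·4N) · (4N/e)^(4N),
  N! ~ sqrt(2π N) · (N/e)^N,
  (3N)! ~ sqrt(2π·3N) · (3N/e)^(3N).
The exponential factors combine to (4N)^(4N) / (N^N · (3N)^(3N)) = 4^(4N)/3^(3N) = (4^4/3^3)^N = (256/27)^N.
The square-root prefactors combine to sqrt(2π·4N) / (sqrt(2π N)·sqrt(2π·3N)) = sqrt(4 / (2π·3·N)) = sqrt(2/(3π·12n)).
Substituting N = 12n: C(48n, 12n) ~ (256/27)^(12n) · sqrt(2/(3π·12n)).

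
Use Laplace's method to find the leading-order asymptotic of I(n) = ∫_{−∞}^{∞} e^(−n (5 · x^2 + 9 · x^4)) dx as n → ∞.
I(n) ~ sqrt(π/(5n))

φ(x) = 5 · x^2 + 9 · x^4 has its unique global minimum at x* = 0 (since φ'(x) = 10x + 36x^3 = 0 only at x = 0 for real x with both coefficients positive, and φ → ∞ as |x| → ∞). At x* = 0, φ(0) = 0 and φ''(0) = 10. Laplace's method then gives
  I(n) ~ sqrt(2π / (n · φ''(0))) · e^(−n φ(0)) = sqrt(2π / (10n)) = sqrt(π/(5n)).
The 9 · x^4 term contributes only at subleading order (an O(1/n) relative correction).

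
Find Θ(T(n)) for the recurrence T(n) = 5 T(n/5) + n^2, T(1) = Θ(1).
T(n) = Θ(n^2)

log_5 5 ≈ 1.000. f(n) = n^2 dominates n^(log_5 5) since 2 > 1.000, and the regularity condition a·f(n/b) = 5·(n/5)^2 = (5/25)·n^2 ≤ c·f(n) holds with c = 5/25 ≈ 0.2 < 1. So this is Case 3: T(n) = Θ(f(n)) = Θ(n^2).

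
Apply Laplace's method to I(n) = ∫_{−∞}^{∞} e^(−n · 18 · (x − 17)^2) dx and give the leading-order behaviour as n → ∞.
I(n) = sqrt(π/(18n))

Here φ(x) = 18 · (x − 17)^2 has its unique minimum at x* = 17 with φ(x*) = 0 and φ''(x*) = 36. Laplace's method gives
  I(n) ~ e^(−n φ(x*)) · sqrt(2π / (n · φ''(x*))) = sqrt(2π / (36n)) = sqrt(π/(18n)).
This is exact: substituting u = (x − 17)·sqrt(18n) gives I(n) = (1/sqrt(18n)) ∫_{−∞}^{∞} e^(−u^2) du = sqrt(π/(18n)).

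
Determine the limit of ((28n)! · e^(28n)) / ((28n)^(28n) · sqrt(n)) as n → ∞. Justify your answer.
lim = sqrt(2π·28)

Stirling: (28n)! ~ sqrt(2π·28n) · (28n/e)^(28n). Hence
  (28n)! · e^(28n) / (28n)^(28n) ~ sqrt(2π·28n).
Dividing by sqrt(n): sqrt(2π·28n) / sqrt(n) = sqrt(2π·28) · n^((1−1)/2), so the limit is sqrt(2π·28).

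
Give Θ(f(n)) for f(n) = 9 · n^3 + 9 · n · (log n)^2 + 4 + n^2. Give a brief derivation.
f(n) ∈ Θ(n^3)

Compare the terms by growth order. For large n, n^a · (log n)^b dominates n^a' · (log n)^b' iff a > a', or (a = a' and b > b'). Ranking the 4 terms shows the dominant one is 9 · n^3. Hence f(n) ∈ Θ(n^3).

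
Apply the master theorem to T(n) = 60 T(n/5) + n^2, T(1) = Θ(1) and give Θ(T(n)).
T(n) = Θ(n^(log_5 60))

Master theorem: compare f(n) = n^2 to n^(log_5 60) where log_5 60 ≈ 2.544. Since 2 < log_5 60, we have f(n) = O(n^(log_5 60 − ε)) for some ε > 0 — Case 1. Hence T(n) = Θ(n^(log_5 60)).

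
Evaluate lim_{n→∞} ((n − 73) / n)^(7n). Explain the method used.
lim = e^(−511)

Rewrite as (1 − 73/n)^(7n). By the standard limit (1 + x/n)^n → e^x, we have (1 − 73/n)^n → e^(−73), and raising to the 7th power gives e^(−511).
More precisely, ln[(1 − 73/n)^(7n)] = 7n · ln(1 − 73/n) = 7n · (-73/n + O(1/n^2)) = -511 + O(1/n) → -511.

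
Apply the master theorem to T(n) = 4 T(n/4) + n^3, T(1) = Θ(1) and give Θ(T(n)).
T(n) = Θ(n^3)

log_4 4 ≈ 1.000. f(n) = n^3 dominates n^(log_4 4) since 3 > 1.000, and the regularity condition a·f(n/b) = 4·(n/4)^3 = (4/64)·n^3 ≤ c·f(n) holds with c = 4/64 ≈ 0.0625 < 1. So this is Case 3: T(n) = Θ(f(n)) = Θ(n^3).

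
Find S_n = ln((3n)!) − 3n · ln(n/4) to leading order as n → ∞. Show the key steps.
S_n ~ 3n · (ln 12 − 1) + O(ln n)

Stirling: ln((3n)!) = 3n ln(3n) − 3n + O(ln n).
  S_n = 3n ln(3n) − 3n − 3n ln(n/4) + O(ln n)
      = 3n ln(3n) − 3n ln n + 3n ln 4 − 3n + O(ln n)
      = 3n ln 3 + 3n ln 4 − 3n + O(ln n)
      = 3n (ln 12 − 1) + O(ln n).
Numerically ln(12) − 1 ≈ 1.4849.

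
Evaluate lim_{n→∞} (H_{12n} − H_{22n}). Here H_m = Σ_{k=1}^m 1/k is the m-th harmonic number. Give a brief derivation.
lim = ln(12/22) = ln(6/11)

Euler-Maclaurin gives H_m = ln m + γ + 1/(2m) + O(1/m^2). The γ and O(1/m) terms cancel in the difference:
  H_{12n} − H_{22n} = ln(12n) − ln(22n) + O(1/n) = ln(12/22) + O(1/n).
Hence the limit is ln(12/22) = ln(6/11).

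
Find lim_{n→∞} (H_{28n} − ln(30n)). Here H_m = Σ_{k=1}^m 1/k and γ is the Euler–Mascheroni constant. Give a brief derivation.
lim = ln(14/15) + γ

By Euler-Maclaurin, H_m = ln m + γ + O(1/m). So
  H_{28n} − ln(30n) = ln(28n) + γ − ln(30n) + O(1/n)
                       = ln(28/30) + γ + O(1/n).
Hence the limit is ln(28/30) + γ (= ln(14/15)).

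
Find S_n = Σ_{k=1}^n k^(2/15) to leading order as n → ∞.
S_n ~ (15/17) · n^(17/15)

Integral comparison: Σ_{k=1}^n k^(2/15) = ∫_0^n x^(2/15) dx + O(n^(2/15)). The integral is n^(1 + 2/15) / (1 + 2/15) = n^((2+15)/15) / ((2+15)/15) = (15/17) · n^(17/15).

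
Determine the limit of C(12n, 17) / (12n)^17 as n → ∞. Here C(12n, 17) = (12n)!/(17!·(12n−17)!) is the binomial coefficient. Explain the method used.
lim = 1/17! = 1/355687428096000

With N = 12n → ∞: C(N, 17) / N^17 = [N(N−1)…(N−16)] / (17! · N^17) = (1/17!) · 1 · (1 − 1/(12n)) · … · (1 − 16/(12n)). Each factor → 1 as N → ∞, so the limit is 1/17! = 1/355687428096000.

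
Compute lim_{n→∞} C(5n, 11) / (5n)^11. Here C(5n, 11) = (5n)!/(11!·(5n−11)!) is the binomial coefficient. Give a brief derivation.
lim = 1/11! = 1/39916800

With N = 5n → ∞: C(N, 11) / N^11 = [N(N−1)…(N−10)] / (11! · N^11) = (1/11!) · 1 · (1 − 1/(5n)) · … · (1 − 10/(5n)). Each factor → 1 as N → ∞, so the limit is 1/11! = 1/39916800.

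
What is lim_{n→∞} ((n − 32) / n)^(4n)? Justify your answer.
lim = e^(−128)

Rewrite as (1 − 32/n)^(4n). By the standard limit (1 + x/n)^n → e^x, we have (1 − 32/n)^n → e^(−32), and raising to the 4th power gives e^(−128).
More precisely, ln[(1 − 32/n)^(4n)] = 4n · ln(1 − 32/n) = 4n · (-32/n + O(1/n^2)) = -128 + O(1/n) → -128.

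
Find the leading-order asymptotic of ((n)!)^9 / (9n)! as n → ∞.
((n)!)^9/(9n)! ~ ((2π·n)^(8/2) / 3) · 9^(−9·n)  →  0

Write N = n. Stirling: N! ~ sqrt(2π N)(N/e)^N and (9N)! ~ sqrt(2π·9N)·(9N/e)^(9N).
  (N!)^9/(9N)! ~ (2π N)^(9/2) (N/e)^(9N) / [sqrt(2π·9N) (9N/e)^(9N)]
     = (2π N)^(9/2) / sqrt(2π·9N) · (N/(9N))^(9N)
     = (2π N)^((9−1)/2) / 3 · 9^(−9N).
Since 9^9 > 1, the factor 9^(−9N) decays exponentially, so the ratio → 0. Substituting N = n gives the stated form.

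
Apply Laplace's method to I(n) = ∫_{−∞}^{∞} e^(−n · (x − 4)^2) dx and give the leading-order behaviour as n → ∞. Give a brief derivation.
I(n) = sqrt(π/n)

Here φ(x) = (x − 4)^2 has its unique minimum at x* = 4 with φ(x*) = 0 and φ''(x*) = 2. Laplace's method gives
  I(n) ~ e^(−n φ(x*)) · sqrt(2π / (n · φ''(x*))) = sqrt(2π / (2n)) = sqrt(π/n).
This is exact: substituting u = (x − 4)·sqrt(n) gives I(n) = (1/sqrt(n)) ∫_{−∞}^{∞} e^(−u^2) du = sqrt(π/n).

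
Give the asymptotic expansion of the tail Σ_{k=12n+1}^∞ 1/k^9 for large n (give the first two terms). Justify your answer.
Σ_{k>12n} 1/k^9 = 1/(8 · (12n)^8) − 1/(2 · (12n)^9) + O(1/(12n)^10)

Compare to the integral: ∫_{12n}^∞ x^(−9) dx = [−x^(−8)/8]_{12n}^∞ = 1/((9−1)·(12n)^8). The Euler-Maclaurin correction adds −f(12n)/2 = −1/(2·(12n)^9). Euler-Maclaurin then gives
  Σ_{k>12n} 1/k^9 = ∫_{12n}^∞ dx/x^9 − 1/(2·(12n)^9) + O(1/(12n)^10).
(Equivalently this is ζ(9) − Σ_{k≤12n} 1/k^9.)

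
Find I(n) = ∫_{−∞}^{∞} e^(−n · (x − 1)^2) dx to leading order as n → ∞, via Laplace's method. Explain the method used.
I(n) = sqrt(π/n)

Here φ(x) = (x − 1)^2 has its unique minimum at x* = 1 with φ(x*) = 0 and φ''(x*) = 2. Laplace's method gives
  I(n) ~ e^(−n φ(x*)) · sqrt(2π / (n · φ''(x*))) = sqrt(2π / (2n)) = sqrt(π/n).
This is exact: substituting u = (x − 1)·sqrt(n) gives I(n) = (1/sqrt(n)) ∫_{−∞}^{∞} e^(−u^2) du = sqrt(π/n).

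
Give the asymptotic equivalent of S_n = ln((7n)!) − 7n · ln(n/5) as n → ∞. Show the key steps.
S_n ~ 7n · (ln 35 − 1) + O(ln n)

Stirling: ln((7n)!) = 7n ln(7n) − 7n + O(ln n).
  S_n = 7n ln(7n) − 7n − 7n ln(n/5) + O(ln n)
      = 7n ln(7n) − 7n ln n + 7n ln 5 − 7n + O(ln n)
      = 7n ln 7 + 7n ln 5 − 7n + O(ln n)
      = 7n (ln 35 − 1) + O(ln n).
Numerically ln(35) − 1 ≈ 2.5553.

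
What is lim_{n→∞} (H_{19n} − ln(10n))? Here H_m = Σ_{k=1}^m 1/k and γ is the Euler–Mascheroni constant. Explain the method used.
lim = ln(19/10) + γ

By Euler-Maclaurin, H_m = ln m + γ + O(1/m). So
  H_{19n} − ln(10n) = ln(19n) + γ − ln(10n) + O(1/n)
                       = ln(19/10) + γ + O(1/n).
Hence the limit is ln(19/10) + γ.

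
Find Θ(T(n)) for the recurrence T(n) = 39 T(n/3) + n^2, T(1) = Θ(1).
T(n) = Θ(n^(log_3 39))

Master theorem: compare f(n) = n^2 to n^(log_3 39) where log_3 39 ≈ 3.335. Since 2 < log_3 39, we have f(n) = O(n^(log_3 39 − ε)) for some ε > 0 — Case 1. Hence T(n) = Θ(n^(log_3 39)).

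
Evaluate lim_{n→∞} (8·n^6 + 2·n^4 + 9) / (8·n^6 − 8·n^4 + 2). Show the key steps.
lim = 8/8 = 1

For large n the leading n^6 terms dominate both numerator and denominator. Dividing top and bottom by n^6, every other term tends to 0, leaving 8/8 = 1.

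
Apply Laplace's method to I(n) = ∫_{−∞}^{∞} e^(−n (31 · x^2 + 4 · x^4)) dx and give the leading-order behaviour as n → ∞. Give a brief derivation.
I(n) ~ sqrt(π/(31n))

φ(x) = 31 · x^2 + 4 · x^4 has its unique global minimum at x* = 0 (since φ'(x) = 62x + 16x^3 = 0 only at x = 0 for real x with both coefficients positive, and φ → ∞ as |x| → ∞). At x* = 0, φ(0) = 0 and φ''(0) = 62. Laplace's method then gives
  I(n) ~ sqrt(2π / (n · φ''(0))) · e^(−n φ(0)) = sqrt(2π / (62n)) = sqrt(π/(31n)).
The 4 · x^4 term contributes only at subleading order (an O(1/n) relative correction).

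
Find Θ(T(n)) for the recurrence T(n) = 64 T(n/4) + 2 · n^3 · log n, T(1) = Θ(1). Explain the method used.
T(n) = Θ(n^3 · (log n)^2)

Here log_4 64 = 3 and f(n) = 2 · n^3 · log n = Θ(n^(log_4 64) · (log n)^1). This is the extended Case 2 of the master theorem (f matches the critical exponent up to log factors), giving T(n) = Θ(n^(log_4 64) · (log n)^(1+1)) = Θ(n^3 · (log n)^2).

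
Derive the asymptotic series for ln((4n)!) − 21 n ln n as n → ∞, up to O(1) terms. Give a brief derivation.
ln((4n)!) − 21 n ln n = −17 n ln n + 4(ln 4 − 1) n + (1/2) ln(2π·4n) + O(1/n)

Stirling: ln((4n)!) = 4n ln(4n) − 4n + (1/2) ln(2π·4n) + O(1/n).
Expand 4n ln(4n) = 4n (ln n + ln 4) = 4n ln n + 4n ln 4.
Subtract 21n ln n: leading term is (4 − 21) n ln n = −17 n ln n. The next term is 4n ln 4 − 4n = 4(ln 4 − 1) n. Then the (1/2) ln(2π·4n) correction.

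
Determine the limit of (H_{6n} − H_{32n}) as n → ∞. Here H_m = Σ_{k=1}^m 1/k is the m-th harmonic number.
lim = ln(6/32) = ln(3/16)

Euler-Maclaurin gives H_m = ln m + γ + 1/(2m) + O(1/m^2). The γ and O(1/m) terms cancel in the difference:
  H_{6n} − H_{32n} = ln(6n) − ln(32n) + O(1/n) = ln(6/32) + O(1/n).
Hence the limit is ln(6/32) = ln(3/16).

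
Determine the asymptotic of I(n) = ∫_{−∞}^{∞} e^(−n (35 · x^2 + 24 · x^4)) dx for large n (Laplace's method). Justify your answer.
I(n) ~ sqrt(π/(35n))

φ(x) = 35 · x^2 + 24 · x^4 has its unique global minimum at x* = 0 (since φ'(x) = 70x + 96x^3 = 0 only at x = 0 for real x with both coefficients positive, and φ → ∞ as |x| → ∞). At x* = 0, φ(0) = 0 and φ''(0) = 70. Laplace's method then gives
  I(n) ~ sqrt(2π / (n · φ''(0))) · e^(−n φ(0)) = sqrt(2π / (70n)) = sqrt(π/(35n)).
The 24 · x^4 term contributes only at subleading order (an O(1/n) relative correction).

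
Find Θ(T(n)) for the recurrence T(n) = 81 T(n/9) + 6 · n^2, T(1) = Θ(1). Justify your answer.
T(n) = Θ(n^2 log n)

log_9 81 = 2, and f(n) = 6 · n^2 = Θ(n^(log_9 81)). This is Case 2 of the master theorem: T(n) = Θ(f(n) · log n) = Θ(n^2 log n).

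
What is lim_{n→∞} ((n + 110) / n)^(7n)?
lim = e^770

Rewrite as (1 + 110/n)^(7n). By the standard limit (1 + x/n)^n → e^x, we have (1 + 110/n)^n → e^110, and raising to the 7th power gives e^770.
More precisely, ln[(1 + 110/n)^(7n)] = 7n · ln(1 + 110/n) = 7n · (110/n + O(1/n^2)) = 770 + O(1/n) → 770.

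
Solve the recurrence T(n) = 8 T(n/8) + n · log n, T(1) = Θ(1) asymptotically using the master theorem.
T(n) = Θ(n · (log n)^2)

Here log_8 8 = 1 and f(n) = n · log n = Θ(n^(log_8 8) · (log n)^1). This is the extended Case 2 of the master theorem (f matches the critical exponent up to log factors), giving T(n) = Θ(n^(log_8 8) · (log n)^(1+1)) = Θ(n · (log n)^2).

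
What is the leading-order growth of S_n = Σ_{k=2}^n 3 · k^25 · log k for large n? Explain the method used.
S_n ~ 3 · n^26 log n / 26 − 3 · n^26 / 676

By integral comparison, S_n = ∫_1^n 3 · x^25 · log x dx + O(n^25 · log n). For the integral, ∫ x^25 log x dx = n^26 log n / 26 − n^26/676 (integration by parts). Hence S_n ~ 3 · n^26 log n / 26 − 3 · n^26 / 676.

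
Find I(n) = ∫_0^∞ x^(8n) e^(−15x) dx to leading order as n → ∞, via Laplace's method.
I(n) ~ (sqrt(2π·8n) / 15) · (8n/(15e))^(8n)

Write the integrand as exp(8n ln x − 15x) and set f(x) = 8n ln x − 15x. Then f'(x) = 8n/x − 15 = 0 at x* = 8n/15, and f''(x*) = −8n/x*^2 = −15^2/(8n). Laplace's method (interior maximum) gives
  I(n) ~ e^(f(x*)) · sqrt(2π / |f''(x*)|)
        = exp(8n ln(8n/15) − 8n) · sqrt(2π · 8n / 15^2)
        = (8n/15)^(8n) e^(−8n) · sqrt(2π·8n) / 15
        = (sqrt(2π·8n) / 15) · (8n/(15e))^(8n).
This matches Γ(8n+1)/15^(8n+1) with Stirling applied to Γ.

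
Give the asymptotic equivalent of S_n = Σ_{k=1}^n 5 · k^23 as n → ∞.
S_n ~ 5 · n^24 / 24

By integral comparison (Euler-Maclaurin), Σ_{k=1}^n 5 · k^23 = 5 · ∫_0^n x^23 dx + O(n^23) = 5 · n^24/24 + O(n^23). (Equivalently, Faulhaber's formula gives the same leading term.)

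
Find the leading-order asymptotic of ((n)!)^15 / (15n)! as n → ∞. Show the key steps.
((n)!)^15/(15n)! ~ ((2π·n)^(14/2) / sqrt(15)) · 15^(−15·n)  →  0

Write N = n. Stirling: N! ~ sqrt(2π N)(N/e)^N and (15N)! ~ sqrt(2π·15N)·(15N/e)^(15N).
  (N!)^15/(15N)! ~ (2π N)^(15/2) (N/e)^(15N) / [sqrt(2π·15N) (15N/e)^(15N)]
     = (2π N)^(15/2) / sqrt(2π·15N) · (N/(15N))^(15N)
     = (2π N)^((15−1)/2) / sqrt(15) · 15^(−15N).
Since 15^15 > 1, the factor 15^(−15N) decays exponentially, so the ratio → 0. Substituting N = n gives the stated form.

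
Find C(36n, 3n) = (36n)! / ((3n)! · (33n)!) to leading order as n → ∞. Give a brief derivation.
C(36n, 3n) ~ (8916100448256/285311670611)^(3n) · sqrt(6/(11π·3n))

Write N = 3n. Apply Stirling to each factorial:
  (12N)! ~ sqrt(2π·12N) · (12N/e)^(12N),
  N! ~ sqrt(2π N) · (N/e)^N,
  (11N)! ~ sqrt(2π·11N) · (11N/e)^(11N).
The exponential factors combine to (12N)^(12N) / (N^N · (11N)^(11N)) = 12^(12N)/11^(11N) = (12^12/11^11)^N = (8916100448256/285311670611)^N.
The square-root prefactors combine to sqrt(2π·12N) / (sqrt(2π N)·sqrt(2π·11N)) = sqrt(12 / (2π·11·N)) = sqrt(6/(11π·3n)).
Substituting N = 3n: C(36n, 3n) ~ (8916100448256/285311670611)^(3n) · sqrt(6/(11π·3n)).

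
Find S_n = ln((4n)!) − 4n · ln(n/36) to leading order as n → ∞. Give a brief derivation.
S_n ~ 4n · (ln 144 − 1) + O(ln n)

Stirling: ln((4n)!) = 4n ln(4n) − 4n + O(ln n).
  S_n = 4n ln(4n) − 4n − 4n ln(n/36) + O(ln n)
      = 4n ln(4n) − 4n ln n + 4n ln 36 − 4n + O(ln n)
      = 4n ln 4 + 4n ln 36 − 4n + O(ln n)
      = 4n (ln 144 − 1) + O(ln n).
Numerically ln(144) − 1 ≈ 3.9698.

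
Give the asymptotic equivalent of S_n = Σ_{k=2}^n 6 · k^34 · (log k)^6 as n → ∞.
S_n ~ 6 · n^35 · (log n)^6 / 35

By integral comparison, S_n = ∫_1^n 6 · x^34 · (log x)^6 dx + O(n^34 · (log n)^6). For the integral, the leading term of ∫_1^n x^34 (log x)^6 dx is n^35/35 · (log n)^6 (by repeated integration by parts; each step lowers the log-exponent and produces a relatively O(1/log n) correction). Hence S_n ~ 6 · n^35 · (log n)^6 / 35.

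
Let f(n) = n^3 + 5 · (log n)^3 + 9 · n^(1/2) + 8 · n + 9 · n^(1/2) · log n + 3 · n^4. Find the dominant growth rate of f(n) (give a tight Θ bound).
f(n) ∈ Θ(n^4)

Compare the terms by growth order. For large n, n^a · (log n)^b dominates n^a' · (log n)^b' iff a > a', or (a = a' and b > b'). Ranking the 6 terms shows the dominant one is 3 · n^4. Hence f(n) ∈ Θ(n^4).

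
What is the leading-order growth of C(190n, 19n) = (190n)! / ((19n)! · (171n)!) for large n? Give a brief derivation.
C(190n, 19n) ~ (10000000000/387420489)^(19n) · sqrt(5/(9π·19n))

Write N = 19n. Apply Stirling to each factorial:
  (10N)! ~ sqrt(2π·10N) · (10N/e)^(10N),
  N! ~ sqrt(2π N) · (N/e)^N,
  (9N)! ~ sqrt(2π·9N) · (9N/e)^(9N).
The exponential factors combine to (10N)^(10N) / (N^N · (9N)^(9N)) = 10^(10N)/9^(9N) = (10^10/9^9)^N = (10000000000/387420489)^N.
The square-root prefactors combine to sqrt(2π·10N) / (sqrt(2π N)·sqrt(2π·9N)) = sqrt(10 / (2π·9·N)) = sqrt(5/(9π·19n)).
Substituting N = 19n: C(190n, 19n) ~ (10000000000/387420489)^(19n) · sqrt(5/(9π·19n)).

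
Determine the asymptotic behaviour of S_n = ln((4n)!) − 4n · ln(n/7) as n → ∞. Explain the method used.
S_n ~ 4n · (ln 28 − 1) + O(ln n)

Stirling: ln((4n)!) = 4n ln(4n) − 4n + O(ln n).
  S_n = 4n ln(4n) − 4n − 4n ln(n/7) + O(ln n)
      = 4n ln(4n) − 4n ln n + 4n ln 7 − 4n + O(ln n)
      = 4n ln 4 + 4n ln 7 − 4n + O(ln n)
      = 4n (ln 28 − 1) + O(ln n).
Numerically ln(28) − 1 ≈ 2.3322.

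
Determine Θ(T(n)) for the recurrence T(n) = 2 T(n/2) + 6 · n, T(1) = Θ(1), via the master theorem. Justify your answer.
T(n) = Θ(n log n)

log_2 2 = 1, and f(n) = 6 · n = Θ(n^(log_2 2)). This is Case 2 of the master theorem: T(n) = Θ(f(n) · log n) = Θ(n log n).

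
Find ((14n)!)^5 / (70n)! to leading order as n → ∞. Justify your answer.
((14n)!)^5/(70n)! ~ ((2π·14n)^(4/2) / sqrt(5)) · 5^(−5·14n)  →  0

Write N = 14n. Stirling: N! ~ sqrt(2π N)(N/e)^N and (5N)! ~ sqrt(2π·5N)·(5N/e)^(5N).
  (N!)^5/(5N)! ~ (2π N)^(5/2) (N/e)^(5N) / [sqrt(2π·5N) (5N/e)^(5N)]
     = (2π N)^(5/2) / sqrt(2π·5N) · (N/(5N))^(5N)
     = (2π N)^((5−1)/2) / sqrt(5) · 5^(−5N).
Since 5^5 > 1, the factor 5^(−5N) decays exponentially, so the ratio → 0. Substituting N = 14n gives the stated form.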